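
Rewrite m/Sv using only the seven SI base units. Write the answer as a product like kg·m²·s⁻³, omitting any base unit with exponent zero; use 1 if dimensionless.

Sv = J/kg (equivalent dose = energy per mass),
    = m²·s⁻².
So Sv⁻¹ = m⁻²·s².
Combining: m·Sv⁻¹ = m · (m⁻²·s²) = m⁻¹·s².

m⁻¹·s²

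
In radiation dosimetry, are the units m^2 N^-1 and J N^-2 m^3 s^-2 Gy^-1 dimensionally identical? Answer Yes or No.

Left side:
  N = kg·m/s² = kg·m·s⁻² (force = mass × acceleration).
  So N⁻¹ = kg⁻¹·m⁻¹·s².
  Combining: m²·N⁻¹ = m² · (kg⁻¹·m⁻¹·s²) = kg⁻¹·m·s².
Right side:
  J = kg·m²·s⁻².
  N = kg·m·s⁻².
  So N⁻² = kg⁻²·m⁻²·s⁴.
  Gy = m²·s⁻².
  So Gy⁻¹ = m⁻²·s².
  Combining: J·N⁻²·m³·s⁻²·Gy⁻¹ = (kg·m²·s⁻²) · (kg⁻²·m⁻²·s⁴) · m³ · s⁻² · (m⁻²·s²) = kg⁻¹·m·s².
Both reduce to kg⁻¹·m·s².

Yes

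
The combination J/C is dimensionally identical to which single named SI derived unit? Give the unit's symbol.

C = s·A.
So C⁻¹ = s⁻¹·A⁻¹.
J = kg·m²·s⁻².
Combining: C⁻¹·J = (s⁻¹·A⁻¹) · (kg·m²·s⁻²) = kg·m²·s⁻³·A⁻¹.
kg·m²·s⁻³·A⁻¹ is the base-SI form of the volt.

V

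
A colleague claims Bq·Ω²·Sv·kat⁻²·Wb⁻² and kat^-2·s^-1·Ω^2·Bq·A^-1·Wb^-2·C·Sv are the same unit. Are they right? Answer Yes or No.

Left side:
  Bq = 1/s = s⁻¹ (activity is decays per second).
  Ω = V/A (resistance = voltage per current),
      = kg·m²·s⁻³·A⁻².
  So Ω² = kg²·m⁴·s⁻⁶·A⁻⁴.
  Sv = J/kg (equivalent dose = energy per mass),
      = m²·s⁻².
  kat = mol/s = s⁻¹·mol (catalytic activity).
  So kat⁻² = s²·mol⁻².
  Wb = V·s (flux: a volt is a weber per second),
      = kg·m²·s⁻²·A⁻¹.
  So Wb⁻² = kg⁻²·m⁻⁴·s⁴·A².
  Combining: Bq·Ω²·Sv·kat⁻²·Wb⁻² = s⁻¹ · (kg²·m⁴·s⁻⁶·A⁻⁴) · (m²·s⁻²) · (s²·mol⁻²) · (kg⁻²·m⁻⁴·s⁴·A²) = m²·s⁻³·A⁻²·mol⁻².
Right side:
  kat = mol/s = s⁻¹·mol (catalytic activity).
  So kat⁻² = s²·mol⁻².
  Ω = V/A (resistance = voltage per current),
      = kg·m²·s⁻³·A⁻².
  So Ω² = kg²·m⁴·s⁻⁶·A⁻⁴.
  Bq = 1/s = s⁻¹ (activity is decays per second).
  Wb = V·s (flux: a volt is a weber per second),
      = kg·m²·s⁻²·A⁻¹.
  So Wb⁻² = kg⁻²·m⁻⁴·s⁴·A².
  C = A·s = s·A (charge = current × time).
  Sv = J/kg (equivalent dose = energy per mass),
      = m²·s⁻².
  Combining: kat⁻²·s⁻¹·Ω²·Bq·A⁻¹·Wb⁻²·C·Sv = (s²·mol⁻²) · s⁻¹ · (kg²·m⁴·s⁻⁶·A⁻⁴) · s⁻¹ · A⁻¹ · (kg⁻²·m⁻⁴·s⁴·A²) · (s·A) · (m²·s⁻²) = m²·s⁻³·A⁻²·mol⁻².
Both reduce to m²·s⁻³·A⁻²·mol⁻².

Yes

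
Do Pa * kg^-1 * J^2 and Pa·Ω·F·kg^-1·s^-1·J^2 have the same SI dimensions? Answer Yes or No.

Yes

Left side:
  Pa = kg·m⁻¹·s⁻².
  J = kg·m²·s⁻².
  So J² = kg²·m⁴·s⁻⁴.
  Combining: Pa·kg⁻¹·J² = (kg·m⁻¹·s⁻²) · kg⁻¹ · (kg²·m⁴·s⁻⁴) = kg²·m³·s⁻⁶.
Right side:
  Pa = N/m² (pressure = force per area),
      = kg·m⁻¹·s⁻².
  Ω = V/A (resistance = voltage per current),
      = kg·m²·s⁻³·A⁻².
  F = C/V (capacitance = charge per voltage),
      = A·s/(kg·m²·s⁻³·A⁻¹) (substituting C and V),
      = kg⁻¹·m⁻²·s⁴·A².
  J = N·m (work = force × distance),
      = kg·m²·s⁻².
  So J² = kg²·m⁴·s⁻⁴.
  Combining: Pa·Ω·F·kg⁻¹·s⁻¹·J² = (kg·m⁻¹·s⁻²) · (kg·m²·s⁻³·A⁻²) · (kg⁻¹·m⁻²·s⁴·A²) · kg⁻¹ · s⁻¹ · (kg²·m⁴·s⁻⁴) = kg²·m³·s⁻⁶.
Both reduce to kg²·m³·s⁻⁶.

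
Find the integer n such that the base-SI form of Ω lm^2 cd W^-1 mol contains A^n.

Ω = kg·m²·s⁻³·A⁻².
lm = cd.
So lm² = cd².
W = kg·m²·s⁻³.
So W⁻¹ = kg⁻¹·m⁻²·s³.
Combining: Ω·lm²·cd·W⁻¹·mol = (kg·m²·s⁻³·A⁻²) · cd² · cd · (kg⁻¹·m⁻²·s³) · mol = A⁻²·mol·cd³.
The exponent of A is -2.

-2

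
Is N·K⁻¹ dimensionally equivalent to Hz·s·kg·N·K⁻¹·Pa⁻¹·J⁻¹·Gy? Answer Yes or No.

No

Left side:
  N = kg·m/s² = kg·m·s⁻² (force = mass × acceleration).
  Combining: N·K⁻¹ = (kg·m·s⁻²) · K⁻¹ = kg·m·s⁻²·K⁻¹.
Right side:
  Hz = s⁻¹.
  N = kg·m·s⁻².
  Pa = kg·m⁻¹·s⁻².
  So Pa⁻¹ = kg⁻¹·m·s².
  J = kg·m²·s⁻².
  So J⁻¹ = kg⁻¹·m⁻²·s².
  Gy = m²·s⁻².
  Combining: Hz·s·kg·N·K⁻¹·Pa⁻¹·J⁻¹·Gy = s⁻¹ · s · kg · (kg·m·s⁻²) · K⁻¹ · (kg⁻¹·m·s²) · (kg⁻¹·m⁻²·s²) · (m²·s⁻²) = m²·K⁻¹.
Left is kg·m·s⁻²·K⁻¹; right is m²·K⁻¹ — different.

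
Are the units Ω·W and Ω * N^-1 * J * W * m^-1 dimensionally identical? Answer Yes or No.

Left side:
  Ω = kg·m²·s⁻³·A⁻².
  W = kg·m²·s⁻³.
  Combining: Ω·W = (kg·m²·s⁻³·A⁻²) · (kg·m²·s⁻³) = kg²·m⁴·s⁻⁶·A⁻².
Right side:
  Ω = kg·m²·s⁻³·A⁻².
  N = kg·m·s⁻².
  So N⁻¹ = kg⁻¹·m⁻¹·s².
  J = kg·m²·s⁻².
  W = kg·m²·s⁻³.
  Combining: Ω·N⁻¹·J·W·m⁻¹ = (kg·m²·s⁻³·A⁻²) · (kg⁻¹·m⁻¹·s²) · (kg·m²·s⁻²) · (kg·m²·s⁻³) · m⁻¹ = kg²·m⁴·s⁻⁶·A⁻².
Both reduce to kg²·m⁴·s⁻⁶·A⁻².

Yes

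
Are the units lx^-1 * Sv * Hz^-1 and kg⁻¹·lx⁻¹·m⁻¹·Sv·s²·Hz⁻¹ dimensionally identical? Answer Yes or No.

Left side:
  lx = lm/m² (illuminance = luminous flux per area),
      = m⁻²·cd.
  So lx⁻¹ = m²·cd⁻¹.
  Sv = J/kg (equivalent dose = energy per mass),
      = m²·s⁻².
  Hz = 1/s = s⁻¹ (frequency is cycles per second).
  So Hz⁻¹ = s.
  Combining: lx⁻¹·Sv·Hz⁻¹ = (m²·cd⁻¹) · (m²·s⁻²) · s = m⁴·s⁻¹·cd⁻¹.
Right side:
  lx = m⁻²·cd.
  So lx⁻¹ = m²·cd⁻¹.
  Sv = m²·s⁻².
  Hz = s⁻¹.
  So Hz⁻¹ = s.
  Combining: kg⁻¹·lx⁻¹·m⁻¹·Sv·s²·Hz⁻¹ = kg⁻¹ · (m²·cd⁻¹) · m⁻¹ · (m²·s⁻²) · s² · s = kg⁻¹·m³·s·cd⁻¹.
Left is m⁴·s⁻¹·cd⁻¹; right is kg⁻¹·m³·s·cd⁻¹ — different.

No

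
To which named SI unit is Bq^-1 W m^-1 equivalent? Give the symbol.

N

Bq = 1/s = s⁻¹ (activity is decays per second).
So Bq⁻¹ = s.
W = J/s (power = energy per time),
    = kg·m²·s⁻³.
Combining: Bq⁻¹·W·m⁻¹ = s · (kg·m²·s⁻³) · m⁻¹ = kg·m·s⁻².
kg·m·s⁻² is the base-SI form of the newton.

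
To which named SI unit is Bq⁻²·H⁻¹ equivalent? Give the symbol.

F

Bq = s⁻¹.
So Bq⁻² = s².
H = kg·m²·s⁻²·A⁻².
So H⁻¹ = kg⁻¹·m⁻²·s²·A².
Combining: Bq⁻²·H⁻¹ = s² · (kg⁻¹·m⁻²·s²·A²) = kg⁻¹·m⁻²·s⁴·A².
kg⁻¹·m⁻²·s⁴·A² is the base-SI form of the farad.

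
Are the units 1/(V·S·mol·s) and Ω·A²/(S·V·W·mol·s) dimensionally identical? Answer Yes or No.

Left side:
  V = kg·m²·s⁻³·A⁻¹.
  So V⁻¹ = kg⁻¹·m⁻²·s³·A.
  S = kg⁻¹·m⁻²·s³·A².
  So S⁻¹ = kg·m²·s⁻³·A⁻².
  Combining: V⁻¹·S⁻¹·mol⁻¹·s⁻¹ = (kg⁻¹·m⁻²·s³·A) · (kg·m²·s⁻³·A⁻²) · mol⁻¹ · s⁻¹ = s⁻¹·A⁻¹·mol⁻¹.
Right side:
  S = kg⁻¹·m⁻²·s³·A².
  So S⁻¹ = kg·m²·s⁻³·A⁻².
  Ω = kg·m²·s⁻³·A⁻².
  V = kg·m²·s⁻³·A⁻¹.
  So V⁻¹ = kg⁻¹·m⁻²·s³·A.
  W = kg·m²·s⁻³.
  So W⁻¹ = kg⁻¹·m⁻²·s³.
  Combining: S⁻¹·Ω·V⁻¹·A²·W⁻¹·mol⁻¹·s⁻¹ = (kg·m²·s⁻³·A⁻²) · (kg·m²·s⁻³·A⁻²) · (kg⁻¹·m⁻²·s³·A) · A² · (kg⁻¹·m⁻²·s³) · mol⁻¹ · s⁻¹ = s⁻¹·A⁻¹·mol⁻¹.
Both reduce to s⁻¹·A⁻¹·mol⁻¹.

Yes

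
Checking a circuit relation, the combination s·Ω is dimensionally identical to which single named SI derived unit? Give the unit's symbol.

H

Ω = kg·m²·s⁻³·A⁻².
Combining: s·Ω = s · (kg·m²·s⁻³·A⁻²) = kg·m²·s⁻²·A⁻².
kg·m²·s⁻²·A⁻² is the base-SI form of the henry.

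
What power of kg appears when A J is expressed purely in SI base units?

1

J = kg·m²·s⁻².
Combining: A·J = A · (kg·m²·s⁻²) = kg·m²·s⁻²·A.
The exponent of kg is 1.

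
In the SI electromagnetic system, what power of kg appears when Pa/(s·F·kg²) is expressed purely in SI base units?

0

Pa = N/m² (pressure = force per area),
    = kg·m⁻¹·s⁻².
F = C/V (capacitance = charge per voltage),
    = A·s/(kg·m²·s⁻³·A⁻¹) (substituting C and V),
    = kg⁻¹·m⁻²·s⁴·A².
So F⁻¹ = kg·m²·s⁻⁴·A⁻².
Combining: Pa·s⁻¹·F⁻¹·kg⁻² = (kg·m⁻¹·s⁻²) · s⁻¹ · (kg·m²·s⁻⁴·A⁻²) · kg⁻² = m·s⁻⁷·A⁻².
The exponent of kg is 0.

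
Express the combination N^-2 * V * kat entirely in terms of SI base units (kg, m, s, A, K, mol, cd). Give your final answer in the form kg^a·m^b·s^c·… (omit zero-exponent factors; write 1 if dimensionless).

kg⁻¹·A⁻¹·mol

N = kg·m/s² = kg·m·s⁻² (force = mass × acceleration).
So N⁻² = kg⁻²·m⁻²·s⁴.
V = W/A (potential = power per current),
    = kg·m²·s⁻³·A⁻¹.
kat = mol/s = s⁻¹·mol (catalytic activity).
Combining: N⁻²·V·kat = (kg⁻²·m⁻²·s⁴) · (kg·m²·s⁻³·A⁻¹) · (s⁻¹·mol) = kg⁻¹·A⁻¹·mol.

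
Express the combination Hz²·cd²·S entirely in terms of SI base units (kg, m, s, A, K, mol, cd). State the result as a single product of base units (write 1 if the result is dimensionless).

kg⁻¹·m⁻²·s·A²·cd²

Hz = 1/s = s⁻¹ (frequency is cycles per second).
So Hz² = s⁻².
S = 1/Ω (conductance is reciprocal resistance),
    = kg⁻¹·m⁻²·s³·A².
Combining: Hz²·cd²·S = s⁻² · cd² · (kg⁻¹·m⁻²·s³·A²) = kg⁻¹·m⁻²·s·A²·cd².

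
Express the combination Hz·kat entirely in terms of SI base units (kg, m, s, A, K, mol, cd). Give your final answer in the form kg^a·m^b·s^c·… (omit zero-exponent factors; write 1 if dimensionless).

Hz = 1/s = s⁻¹ (frequency is cycles per second).
kat = mol/s = s⁻¹·mol (catalytic activity).
Combining: Hz·kat = s⁻¹ · (s⁻¹·mol) = s⁻²·mol.

s⁻²·mol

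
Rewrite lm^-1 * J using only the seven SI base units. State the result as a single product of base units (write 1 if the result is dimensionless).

kg·m²·s⁻²·cd⁻¹

lm = cd.
So lm⁻¹ = cd⁻¹.
J = kg·m²·s⁻².
Combining: lm⁻¹·J = cd⁻¹ · (kg·m²·s⁻²) = kg·m²·s⁻²·cd⁻¹.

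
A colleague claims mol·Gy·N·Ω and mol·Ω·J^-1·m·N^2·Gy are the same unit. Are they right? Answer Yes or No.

Yes

Left side:
  Gy = m²·s⁻².
  N = kg·m·s⁻².
  Ω = kg·m²·s⁻³·A⁻².
  Combining: mol·Gy·N·Ω = mol · (m²·s⁻²) · (kg·m·s⁻²) · (kg·m²·s⁻³·A⁻²) = kg²·m⁵·s⁻⁷·A⁻²·mol.
Right side:
  Ω = V/A (resistance = voltage per current),
      = kg·m²·s⁻³·A⁻².
  J = N·m (work = force × distance),
      = kg·m²·s⁻².
  So J⁻¹ = kg⁻¹·m⁻²·s².
  N = kg·m/s² = kg·m·s⁻² (force = mass × acceleration).
  So N² = kg²·m²·s⁻⁴.
  Gy = J/kg (absorbed dose = energy per mass),
      = m²·s⁻².
  Combining: mol·Ω·J⁻¹·m·N²·Gy = mol · (kg·m²·s⁻³·A⁻²) · (kg⁻¹·m⁻²·s²) · m · (kg²·m²·s⁻⁴) · (m²·s⁻²) = kg²·m⁵·s⁻⁷·A⁻²·mol.
Both reduce to kg²·m⁵·s⁻⁷·A⁻²·mol.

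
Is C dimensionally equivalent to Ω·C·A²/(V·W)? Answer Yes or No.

Left side:
  C = A·s = s·A (charge = current × time).
Right side:
  Ω = V/A (resistance = voltage per current),
      = kg·m²·s⁻³·A⁻².
  C = A·s = s·A (charge = current × time).
  V = W/A (potential = power per current),
      = kg·m²·s⁻³·A⁻¹.
  So V⁻¹ = kg⁻¹·m⁻²·s³·A.
  W = J/s (power = energy per time),
      = kg·m²·s⁻³.
  So W⁻¹ = kg⁻¹·m⁻²·s³.
  Combining: Ω·C·V⁻¹·A²·W⁻¹ = (kg·m²·s⁻³·A⁻²) · (s·A) · (kg⁻¹·m⁻²·s³·A) · A² · (kg⁻¹·m⁻²·s³) = kg⁻¹·m⁻²·s⁴·A².
Left is s·A; right is kg⁻¹·m⁻²·s⁴·A² — different.

No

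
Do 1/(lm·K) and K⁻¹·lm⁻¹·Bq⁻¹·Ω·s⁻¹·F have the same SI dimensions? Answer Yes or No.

Left side:
  lm = cd·sr = cd (luminous flux; sr is dimensionless).
  So lm⁻¹ = cd⁻¹.
  Combining: lm⁻¹·K⁻¹ = cd⁻¹ · K⁻¹ = K⁻¹·cd⁻¹.
Right side:
  lm = cd·sr = cd (luminous flux; sr is dimensionless).
  So lm⁻¹ = cd⁻¹.
  Bq = 1/s = s⁻¹ (activity is decays per second).
  So Bq⁻¹ = s.
  Ω = V/A (resistance = voltage per current),
      = kg·m²·s⁻³·A⁻².
  F = C/V (capacitance = charge per voltage),
      = A·s/(kg·m²·s⁻³·A⁻¹) (substituting C and V),
      = kg⁻¹·m⁻²·s⁴·A².
  Combining: K⁻¹·lm⁻¹·Bq⁻¹·Ω·s⁻¹·F = K⁻¹ · cd⁻¹ · s · (kg·m²·s⁻³·A⁻²) · s⁻¹ · (kg⁻¹·m⁻²·s⁴·A²) = s·K⁻¹·cd⁻¹.
Left is K⁻¹·cd⁻¹; right is s·K⁻¹·cd⁻¹ — different.

No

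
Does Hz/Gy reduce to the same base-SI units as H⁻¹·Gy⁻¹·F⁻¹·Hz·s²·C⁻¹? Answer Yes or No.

No

Left side:
  Gy = J/kg (absorbed dose = energy per mass),
      = m²·s⁻².
  So Gy⁻¹ = m⁻²·s².
  Hz = 1/s = s⁻¹ (frequency is cycles per second).
  Combining: Gy⁻¹·Hz = (m⁻²·s²) · s⁻¹ = m⁻²·s.
Right side:
  H = Wb/A (inductance = flux per current),
      = kg·m²·s⁻²·A⁻².
  So H⁻¹ = kg⁻¹·m⁻²·s²·A².
  Gy = J/kg (absorbed dose = energy per mass),
      = m²·s⁻².
  So Gy⁻¹ = m⁻²·s².
  F = C/V (capacitance = charge per voltage),
      = A·s/(kg·m²·s⁻³·A⁻¹) (substituting C and V),
      = kg⁻¹·m⁻²·s⁴·A².
  So F⁻¹ = kg·m²·s⁻⁴·A⁻².
  Hz = 1/s = s⁻¹ (frequency is cycles per second).
  C = A·s = s·A (charge = current × time).
  So C⁻¹ = s⁻¹·A⁻¹.
  Combining: H⁻¹·Gy⁻¹·F⁻¹·Hz·s²·C⁻¹ = (kg⁻¹·m⁻²·s²·A²) · (m⁻²·s²) · (kg·m²·s⁻⁴·A⁻²) · s⁻¹ · s² · (s⁻¹·A⁻¹) = m⁻²·A⁻¹.
Left is m⁻²·s; right is m⁻²·A⁻¹ — different.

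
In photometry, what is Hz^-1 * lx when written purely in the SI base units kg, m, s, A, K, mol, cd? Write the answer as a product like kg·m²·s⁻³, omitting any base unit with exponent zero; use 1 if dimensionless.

Hz = 1/s = s⁻¹ (frequency is cycles per second).
So Hz⁻¹ = s.
lx = lm/m² (illuminance = luminous flux per area),
    = m⁻²·cd.
Combining: Hz⁻¹·lx = s · (m⁻²·cd) = m⁻²·s·cd.

m⁻²·s·cd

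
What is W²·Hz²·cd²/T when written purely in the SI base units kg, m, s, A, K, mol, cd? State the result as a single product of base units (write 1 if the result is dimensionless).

kg·m⁴·s⁻⁶·A·cd²

W = J/s (power = energy per time),
    = kg·m²·s⁻³.
So W² = kg²·m⁴·s⁻⁶.
T = Wb/m² (flux density = flux per area),
    = kg·s⁻²·A⁻¹.
So T⁻¹ = kg⁻¹·s²·A.
Hz = 1/s = s⁻¹ (frequency is cycles per second).
So Hz² = s⁻².
Combining: W²·T⁻¹·Hz²·cd² = (kg²·m⁴·s⁻⁶) · (kg⁻¹·s²·A) · s⁻² · cd² = kg·m⁴·s⁻⁶·A·cd².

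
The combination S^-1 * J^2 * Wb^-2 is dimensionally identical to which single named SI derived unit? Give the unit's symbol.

S = 1/Ω (conductance is reciprocal resistance),
    = kg⁻¹·m⁻²·s³·A².
So S⁻¹ = kg·m²·s⁻³·A⁻².
J = N·m (work = force × distance),
    = kg·m²·s⁻².
So J² = kg²·m⁴·s⁻⁴.
Wb = V·s (flux: a volt is a weber per second),
    = kg·m²·s⁻²·A⁻¹.
So Wb⁻² = kg⁻²·m⁻⁴·s⁴·A².
Combining: S⁻¹·J²·Wb⁻² = (kg·m²·s⁻³·A⁻²) · (kg²·m⁴·s⁻⁴) · (kg⁻²·m⁻⁴·s⁴·A²) = kg·m²·s⁻³.
kg·m²·s⁻³ is the base-SI form of the watt.

W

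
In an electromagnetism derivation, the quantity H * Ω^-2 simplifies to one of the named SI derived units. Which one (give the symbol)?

F

H = Wb/A (inductance = flux per current),
    = kg·m²·s⁻²·A⁻².
Ω = V/A (resistance = voltage per current),
    = kg·m²·s⁻³·A⁻².
So Ω⁻² = kg⁻²·m⁻⁴·s⁶·A⁴.
Combining: H·Ω⁻² = (kg·m²·s⁻²·A⁻²) · (kg⁻²·m⁻⁴·s⁶·A⁴) = kg⁻¹·m⁻²·s⁴·A².
kg⁻¹·m⁻²·s⁴·A² is the base-SI form of the farad.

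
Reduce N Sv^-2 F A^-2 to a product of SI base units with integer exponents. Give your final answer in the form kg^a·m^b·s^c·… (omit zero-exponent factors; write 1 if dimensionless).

N = kg·m·s⁻².
Sv = m²·s⁻².
So Sv⁻² = m⁻⁴·s⁴.
F = kg⁻¹·m⁻²·s⁴·A².
Combining: N·Sv⁻²·F·A⁻² = (kg·m·s⁻²) · (m⁻⁴·s⁴) · (kg⁻¹·m⁻²·s⁴·A²) · A⁻² = m⁻⁵·s⁶.

m⁻⁵·s⁶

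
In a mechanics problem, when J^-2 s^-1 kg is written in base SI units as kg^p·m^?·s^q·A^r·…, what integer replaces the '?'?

J = kg·m²·s⁻².
So J⁻² = kg⁻²·m⁻⁴·s⁴.
Combining: J⁻²·s⁻¹·kg = (kg⁻²·m⁻⁴·s⁴) · s⁻¹ · kg = kg⁻¹·m⁻⁴·s³.
The exponent of m is -4.

-4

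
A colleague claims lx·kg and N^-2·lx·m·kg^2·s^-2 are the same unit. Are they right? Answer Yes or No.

No

Left side:
  lx = lm/m² (illuminance = luminous flux per area),
      = m⁻²·cd.
  Combining: lx·kg = (m⁻²·cd) · kg = kg·m⁻²·cd.
Right side:
  N = kg·m/s² = kg·m·s⁻² (force = mass × acceleration).
  So N⁻² = kg⁻²·m⁻²·s⁴.
  lx = lm/m² (illuminance = luminous flux per area),
      = m⁻²·cd.
  Combining: N⁻²·lx·m·kg²·s⁻² = (kg⁻²·m⁻²·s⁴) · (m⁻²·cd) · m · kg² · s⁻² = m⁻³·s²·cd.
Left is kg·m⁻²·cd; right is m⁻³·s²·cd — different.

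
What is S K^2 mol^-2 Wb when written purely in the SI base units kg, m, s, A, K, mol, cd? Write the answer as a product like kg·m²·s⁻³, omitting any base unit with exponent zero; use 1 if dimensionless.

S = 1/Ω (conductance is reciprocal resistance),
    = kg⁻¹·m⁻²·s³·A².
Wb = V·s (flux: a volt is a weber per second),
    = kg·m²·s⁻²·A⁻¹.
Combining: S·K²·mol⁻²·Wb = (kg⁻¹·m⁻²·s³·A²) · K² · mol⁻² · (kg·m²·s⁻²·A⁻¹) = s·A·K²·mol⁻².

s·A·K²·mol⁻²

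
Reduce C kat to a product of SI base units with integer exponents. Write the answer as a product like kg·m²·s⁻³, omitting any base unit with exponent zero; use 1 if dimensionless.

C = s·A.
kat = s⁻¹·mol.
Combining: C·kat = (s·A) · (s⁻¹·mol) = A·mol.

A·mol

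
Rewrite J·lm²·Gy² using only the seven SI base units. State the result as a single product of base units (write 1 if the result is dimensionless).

J = N·m (work = force × distance),
    = kg·m²·s⁻².
lm = cd·sr = cd (luminous flux; sr is dimensionless).
So lm² = cd².
Gy = J/kg (absorbed dose = energy per mass),
    = m²·s⁻².
So Gy² = m⁴·s⁻⁴.
Combining: J·lm²·Gy² = (kg·m²·s⁻²) · cd² · (m⁴·s⁻⁴) = kg·m⁶·s⁻⁶·cd².

kg·m⁶·s⁻⁶·cd²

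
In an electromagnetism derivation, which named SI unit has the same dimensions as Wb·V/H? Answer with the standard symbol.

Wb = kg·m²·s⁻²·A⁻¹.
V = kg·m²·s⁻³·A⁻¹.
H = kg·m²·s⁻²·A⁻².
So H⁻¹ = kg⁻¹·m⁻²·s²·A².
Combining: Wb·V·H⁻¹ = (kg·m²·s⁻²·A⁻¹) · (kg·m²·s⁻³·A⁻¹) · (kg⁻¹·m⁻²·s²·A²) = kg·m²·s⁻³.
kg·m²·s⁻³ is the base-SI form of the watt.

W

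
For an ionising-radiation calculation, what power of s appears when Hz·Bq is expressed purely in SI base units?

Hz = 1/s = s⁻¹ (frequency is cycles per second).
Bq = 1/s = s⁻¹ (activity is decays per second).
Combining: Hz·Bq = s⁻¹ · s⁻¹ = s⁻².
The exponent of s is -2.

-2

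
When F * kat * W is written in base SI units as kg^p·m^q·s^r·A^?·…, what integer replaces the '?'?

2

F = C/V (capacitance = charge per voltage),
    = A·s/(kg·m²·s⁻³·A⁻¹) (substituting C and V),
    = kg⁻¹·m⁻²·s⁴·A².
kat = mol/s = s⁻¹·mol (catalytic activity).
W = J/s (power = energy per time),
    = kg·m²·s⁻³.
Combining: F·kat·W = (kg⁻¹·m⁻²·s⁴·A²) · (s⁻¹·mol) · (kg·m²·s⁻³) = A²·mol.
The exponent of A is 2.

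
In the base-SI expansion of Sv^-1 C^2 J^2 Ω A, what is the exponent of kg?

Sv = J/kg (equivalent dose = energy per mass),
    = m²·s⁻².
So Sv⁻¹ = m⁻²·s².
C = A·s = s·A (charge = current × time).
So C² = s²·A².
J = N·m (work = force × distance),
    = kg·m²·s⁻².
So J² = kg²·m⁴·s⁻⁴.
Ω = V/A (resistance = voltage per current),
    = kg·m²·s⁻³·A⁻².
Combining: Sv⁻¹·C²·J²·Ω·A = (m⁻²·s²) · (s²·A²) · (kg²·m⁴·s⁻⁴) · (kg·m²·s⁻³·A⁻²) · A = kg³·m⁴·s⁻³·A.
The exponent of kg is 3.

3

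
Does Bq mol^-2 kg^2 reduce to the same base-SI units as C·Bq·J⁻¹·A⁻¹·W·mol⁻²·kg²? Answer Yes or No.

Left side:
  Bq = 1/s = s⁻¹ (activity is decays per second).
  Combining: Bq·mol⁻²·kg² = s⁻¹ · mol⁻² · kg² = kg²·s⁻¹·mol⁻².
Right side:
  C = A·s = s·A (charge = current × time).
  Bq = 1/s = s⁻¹ (activity is decays per second).
  J = N·m (work = force × distance),
      = kg·m²·s⁻².
  So J⁻¹ = kg⁻¹·m⁻²·s².
  W = J/s (power = energy per time),
      = kg·m²·s⁻³.
  Combining: C·Bq·J⁻¹·A⁻¹·W·mol⁻²·kg² = (s·A) · s⁻¹ · (kg⁻¹·m⁻²·s²) · A⁻¹ · (kg·m²·s⁻³) · mol⁻² · kg² = kg²·s⁻¹·mol⁻².
Both reduce to kg²·s⁻¹·mol⁻².

Yes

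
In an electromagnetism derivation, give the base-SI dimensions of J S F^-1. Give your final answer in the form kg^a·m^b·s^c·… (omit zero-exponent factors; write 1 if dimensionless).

kg·m²·s⁻³

J = N·m (work = force × distance),
    = kg·m²·s⁻².
S = 1/Ω (conductance is reciprocal resistance),
    = kg⁻¹·m⁻²·s³·A².
F = C/V (capacitance = charge per voltage),
    = A·s/(kg·m²·s⁻³·A⁻¹) (substituting C and V),
    = kg⁻¹·m⁻²·s⁴·A².
So F⁻¹ = kg·m²·s⁻⁴·A⁻².
Combining: J·S·F⁻¹ = (kg·m²·s⁻²) · (kg⁻¹·m⁻²·s³·A²) · (kg·m²·s⁻⁴·A⁻²) = kg·m²·s⁻³.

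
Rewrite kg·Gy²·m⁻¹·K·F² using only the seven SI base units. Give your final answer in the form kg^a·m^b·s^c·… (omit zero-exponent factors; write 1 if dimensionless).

kg⁻¹·m⁻¹·s⁴·A⁴·K

Gy = J/kg (absorbed dose = energy per mass),
    = m²·s⁻².
So Gy² = m⁴·s⁻⁴.
F = C/V (capacitance = charge per voltage),
    = A·s/(kg·m²·s⁻³·A⁻¹) (substituting C and V),
    = kg⁻¹·m⁻²·s⁴·A².
So F² = kg⁻²·m⁻⁴·s⁸·A⁴.
Combining: kg·Gy²·m⁻¹·K·F² = kg · (m⁴·s⁻⁴) · m⁻¹ · K · (kg⁻²·m⁻⁴·s⁸·A⁴) = kg⁻¹·m⁻¹·s⁴·A⁴·K.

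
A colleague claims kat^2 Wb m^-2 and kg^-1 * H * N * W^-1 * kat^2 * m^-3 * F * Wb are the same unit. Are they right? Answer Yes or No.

No

Left side:
  kat = mol/s = s⁻¹·mol (catalytic activity).
  So kat² = s⁻²·mol².
  Wb = V·s (flux: a volt is a weber per second),
      = kg·m²·s⁻²·A⁻¹.
  Combining: kat²·Wb·m⁻² = (s⁻²·mol²) · (kg·m²·s⁻²·A⁻¹) · m⁻² = kg·s⁻⁴·A⁻¹·mol².
Right side:
  H = kg·m²·s⁻²·A⁻².
  N = kg·m·s⁻².
  W = kg·m²·s⁻³.
  So W⁻¹ = kg⁻¹·m⁻²·s³.
  kat = s⁻¹·mol.
  So kat² = s⁻²·mol².
  F = kg⁻¹·m⁻²·s⁴·A².
  Wb = kg·m²·s⁻²·A⁻¹.
  Combining: kg⁻¹·H·N·W⁻¹·kat²·m⁻³·F·Wb = kg⁻¹ · (kg·m²·s⁻²·A⁻²) · (kg·m·s⁻²) · (kg⁻¹·m⁻²·s³) · (s⁻²·mol²) · m⁻³ · (kg⁻¹·m⁻²·s⁴·A²) · (kg·m²·s⁻²·A⁻¹) = m⁻²·s⁻¹·A⁻¹·mol².
Left is kg·s⁻⁴·A⁻¹·mol²; right is m⁻²·s⁻¹·A⁻¹·mol² — different.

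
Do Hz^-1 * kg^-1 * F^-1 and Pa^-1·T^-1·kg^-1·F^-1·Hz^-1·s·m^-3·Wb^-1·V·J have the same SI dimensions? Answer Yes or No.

Left side:
  Hz = 1/s = s⁻¹ (frequency is cycles per second).
  So Hz⁻¹ = s.
  F = C/V (capacitance = charge per voltage),
      = A·s/(kg·m²·s⁻³·A⁻¹) (substituting C and V),
      = kg⁻¹·m⁻²·s⁴·A².
  So F⁻¹ = kg·m²·s⁻⁴·A⁻².
  Combining: Hz⁻¹·kg⁻¹·F⁻¹ = s · kg⁻¹ · (kg·m²·s⁻⁴·A⁻²) = m²·s⁻³·A⁻².
Right side:
  Pa = N/m² (pressure = force per area),
      = kg·m⁻¹·s⁻².
  So Pa⁻¹ = kg⁻¹·m·s².
  T = Wb/m² (flux density = flux per area),
      = kg·s⁻²·A⁻¹.
  So T⁻¹ = kg⁻¹·s²·A.
  F = C/V (capacitance = charge per voltage),
      = A·s/(kg·m²·s⁻³·A⁻¹) (substituting C and V),
      = kg⁻¹·m⁻²·s⁴·A².
  So F⁻¹ = kg·m²·s⁻⁴·A⁻².
  Hz = 1/s = s⁻¹ (frequency is cycles per second).
  So Hz⁻¹ = s.
  Wb = V·s (flux: a volt is a weber per second),
      = kg·m²·s⁻²·A⁻¹.
  So Wb⁻¹ = kg⁻¹·m⁻²·s²·A.
  V = W/A (potential = power per current),
      = kg·m²·s⁻³·A⁻¹.
  J = N·m (work = force × distance),
      = kg·m²·s⁻².
  Combining: Pa⁻¹·T⁻¹·kg⁻¹·F⁻¹·Hz⁻¹·s·m⁻³·Wb⁻¹·V·J = (kg⁻¹·m·s²) · (kg⁻¹·s²·A) · kg⁻¹ · (kg·m²·s⁻⁴·A⁻²) · s · s · m⁻³ · (kg⁻¹·m⁻²·s²·A) · (kg·m²·s⁻³·A⁻¹) · (kg·m²·s⁻²) = kg⁻¹·m²·s⁻¹·A⁻¹.
Left is m²·s⁻³·A⁻²; right is kg⁻¹·m²·s⁻¹·A⁻¹ — different.

No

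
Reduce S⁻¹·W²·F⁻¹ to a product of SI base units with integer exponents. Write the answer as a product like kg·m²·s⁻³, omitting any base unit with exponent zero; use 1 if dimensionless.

kg⁴·m⁸·s⁻¹³·A⁻⁴

S = 1/Ω (conductance is reciprocal resistance),
    = kg⁻¹·m⁻²·s³·A².
So S⁻¹ = kg·m²·s⁻³·A⁻².
W = J/s (power = energy per time),
    = kg·m²·s⁻³.
So W² = kg²·m⁴·s⁻⁶.
F = C/V (capacitance = charge per voltage),
    = A·s/(kg·m²·s⁻³·A⁻¹) (substituting C and V),
    = kg⁻¹·m⁻²·s⁴·A².
So F⁻¹ = kg·m²·s⁻⁴·A⁻².
Combining: S⁻¹·W²·F⁻¹ = (kg·m²·s⁻³·A⁻²) · (kg²·m⁴·s⁻⁶) · (kg·m²·s⁻⁴·A⁻²) = kg⁴·m⁸·s⁻¹³·A⁻⁴.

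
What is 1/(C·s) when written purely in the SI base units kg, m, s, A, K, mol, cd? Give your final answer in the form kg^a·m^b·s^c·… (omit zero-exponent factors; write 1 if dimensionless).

s⁻²·A⁻¹

C = s·A.
So C⁻¹ = s⁻¹·A⁻¹.
Combining: C⁻¹·s⁻¹ = (s⁻¹·A⁻¹) · s⁻¹ = s⁻²·A⁻¹.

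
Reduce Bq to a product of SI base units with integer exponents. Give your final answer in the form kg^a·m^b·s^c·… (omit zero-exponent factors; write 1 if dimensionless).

Bq = s⁻¹.

s⁻¹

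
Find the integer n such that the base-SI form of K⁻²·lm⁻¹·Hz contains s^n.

lm = cd·sr = cd (luminous flux; sr is dimensionless).
So lm⁻¹ = cd⁻¹.
Hz = 1/s = s⁻¹ (frequency is cycles per second).
Combining: K⁻²·lm⁻¹·Hz = K⁻² · cd⁻¹ · s⁻¹ = s⁻¹·K⁻²·cd⁻¹.
The exponent of s is -1.

-1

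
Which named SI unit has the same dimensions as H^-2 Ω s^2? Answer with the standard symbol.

S

H = kg·m²·s⁻²·A⁻².
So H⁻² = kg⁻²·m⁻⁴·s⁴·A⁴.
Ω = kg·m²·s⁻³·A⁻².
Combining: H⁻²·Ω·s² = (kg⁻²·m⁻⁴·s⁴·A⁴) · (kg·m²·s⁻³·A⁻²) · s² = kg⁻¹·m⁻²·s³·A².
kg⁻¹·m⁻²·s³·A² is the base-SI form of the siemens.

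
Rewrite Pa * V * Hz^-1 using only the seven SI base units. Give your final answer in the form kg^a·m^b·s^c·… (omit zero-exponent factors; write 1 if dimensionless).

Pa = N/m² (pressure = force per area),
    = kg·m⁻¹·s⁻².
V = W/A (potential = power per current),
    = kg·m²·s⁻³·A⁻¹.
Hz = 1/s = s⁻¹ (frequency is cycles per second).
So Hz⁻¹ = s.
Combining: Pa·V·Hz⁻¹ = (kg·m⁻¹·s⁻²) · (kg·m²·s⁻³·A⁻¹) · s = kg²·m·s⁻⁴·A⁻¹.

kg²·m·s⁻⁴·A⁻¹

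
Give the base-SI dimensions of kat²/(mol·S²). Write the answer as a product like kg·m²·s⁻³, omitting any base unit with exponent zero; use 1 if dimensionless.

kg²·m⁴·s⁻⁸·A⁻⁴·mol

S = 1/Ω (conductance is reciprocal resistance),
    = kg⁻¹·m⁻²·s³·A².
So S⁻² = kg²·m⁴·s⁻⁶·A⁻⁴.
kat = mol/s = s⁻¹·mol (catalytic activity).
So kat² = s⁻²·mol².
Combining: mol⁻¹·S⁻²·kat² = mol⁻¹ · (kg²·m⁴·s⁻⁶·A⁻⁴) · (s⁻²·mol²) = kg²·m⁴·s⁻⁸·A⁻⁴·mol.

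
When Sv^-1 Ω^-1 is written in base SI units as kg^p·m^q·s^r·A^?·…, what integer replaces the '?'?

2

Sv = J/kg (equivalent dose = energy per mass),
    = m²·s⁻².
So Sv⁻¹ = m⁻²·s².
Ω = V/A (resistance = voltage per current),
    = kg·m²·s⁻³·A⁻².
So Ω⁻¹ = kg⁻¹·m⁻²·s³·A².
Combining: Sv⁻¹·Ω⁻¹ = (m⁻²·s²) · (kg⁻¹·m⁻²·s³·A²) = kg⁻¹·m⁻⁴·s⁵·A².
The exponent of A is 2.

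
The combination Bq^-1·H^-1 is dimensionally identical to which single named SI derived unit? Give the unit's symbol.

S

Bq = 1/s = s⁻¹ (activity is decays per second).
So Bq⁻¹ = s.
H = Wb/A (inductance = flux per current),
    = kg·m²·s⁻²·A⁻².
So H⁻¹ = kg⁻¹·m⁻²·s²·A².
Combining: Bq⁻¹·H⁻¹ = s · (kg⁻¹·m⁻²·s²·A²) = kg⁻¹·m⁻²·s³·A².
kg⁻¹·m⁻²·s³·A² is the base-SI form of the siemens.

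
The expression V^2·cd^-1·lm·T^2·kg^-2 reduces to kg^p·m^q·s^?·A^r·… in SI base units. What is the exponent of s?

V = W/A (potential = power per current),
    = kg·m²·s⁻³·A⁻¹.
So V² = kg²·m⁴·s⁻⁶·A⁻².
lm = cd·sr = cd (luminous flux; sr is dimensionless).
T = Wb/m² (flux density = flux per area),
    = kg·s⁻²·A⁻¹.
So T² = kg²·s⁻⁴·A⁻².
Combining: V²·cd⁻¹·lm·T²·kg⁻² = (kg²·m⁴·s⁻⁶·A⁻²) · cd⁻¹ · cd · (kg²·s⁻⁴·A⁻²) · kg⁻² = kg²·m⁴·s⁻¹⁰·A⁻⁴.
The exponent of s is -10.

-10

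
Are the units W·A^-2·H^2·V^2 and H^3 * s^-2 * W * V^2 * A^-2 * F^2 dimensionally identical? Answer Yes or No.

Left side:
  W = J/s (power = energy per time),
      = kg·m²·s⁻³.
  H = Wb/A (inductance = flux per current),
      = kg·m²·s⁻²·A⁻².
  So H² = kg²·m⁴·s⁻⁴·A⁻⁴.
  V = W/A (potential = power per current),
      = kg·m²·s⁻³·A⁻¹.
  So V² = kg²·m⁴·s⁻⁶·A⁻².
  Combining: W·A⁻²·H²·V² = (kg·m²·s⁻³) · A⁻² · (kg²·m⁴·s⁻⁴·A⁻⁴) · (kg²·m⁴·s⁻⁶·A⁻²) = kg⁵·m¹⁰·s⁻¹³·A⁻⁸.
Right side:
  H = kg·m²·s⁻²·A⁻².
  So H³ = kg³·m⁶·s⁻⁶·A⁻⁶.
  W = kg·m²·s⁻³.
  V = kg·m²·s⁻³·A⁻¹.
  So V² = kg²·m⁴·s⁻⁶·A⁻².
  F = kg⁻¹·m⁻²·s⁴·A².
  So F² = kg⁻²·m⁻⁴·s⁸·A⁴.
  Combining: H³·s⁻²·W·V²·A⁻²·F² = (kg³·m⁶·s⁻⁶·A⁻⁶) · s⁻² · (kg·m²·s⁻³) · (kg²·m⁴·s⁻⁶·A⁻²) · A⁻² · (kg⁻²·m⁻⁴·s⁸·A⁴) = kg⁴·m⁸·s⁻⁹·A⁻⁶.
Left is kg⁵·m¹⁰·s⁻¹³·A⁻⁸; right is kg⁴·m⁸·s⁻⁹·A⁻⁶ — different.

No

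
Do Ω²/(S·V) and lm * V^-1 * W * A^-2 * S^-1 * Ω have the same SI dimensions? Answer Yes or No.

Left side:
  S = 1/Ω (conductance is reciprocal resistance),
      = kg⁻¹·m⁻²·s³·A².
  So S⁻¹ = kg·m²·s⁻³·A⁻².
  V = W/A (potential = power per current),
      = kg·m²·s⁻³·A⁻¹.
  So V⁻¹ = kg⁻¹·m⁻²·s³·A.
  Ω = V/A (resistance = voltage per current),
      = kg·m²·s⁻³·A⁻².
  So Ω² = kg²·m⁴·s⁻⁶·A⁻⁴.
  Combining: S⁻¹·V⁻¹·Ω² = (kg·m²·s⁻³·A⁻²) · (kg⁻¹·m⁻²·s³·A) · (kg²·m⁴·s⁻⁶·A⁻⁴) = kg²·m⁴·s⁻⁶·A⁻⁵.
Right side:
  lm = cd·sr = cd (luminous flux; sr is dimensionless).
  V = W/A (potential = power per current),
      = kg·m²·s⁻³·A⁻¹.
  So V⁻¹ = kg⁻¹·m⁻²·s³·A.
  W = J/s (power = energy per time),
      = kg·m²·s⁻³.
  S = 1/Ω (conductance is reciprocal resistance),
      = kg⁻¹·m⁻²·s³·A².
  So S⁻¹ = kg·m²·s⁻³·A⁻².
  Ω = V/A (resistance = voltage per current),
      = kg·m²·s⁻³·A⁻².
  Combining: lm·V⁻¹·W·A⁻²·S⁻¹·Ω = cd · (kg⁻¹·m⁻²·s³·A) · (kg·m²·s⁻³) · A⁻² · (kg·m²·s⁻³·A⁻²) · (kg·m²·s⁻³·A⁻²) = kg²·m⁴·s⁻⁶·A⁻⁵·cd.
Left is kg²·m⁴·s⁻⁶·A⁻⁵; right is kg²·m⁴·s⁻⁶·A⁻⁵·cd — different.

No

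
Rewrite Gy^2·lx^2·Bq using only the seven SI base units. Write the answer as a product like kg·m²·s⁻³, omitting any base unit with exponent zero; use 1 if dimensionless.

s⁻⁵·cd²

Gy = m²·s⁻².
So Gy² = m⁴·s⁻⁴.
lx = m⁻²·cd.
So lx² = m⁻⁴·cd².
Bq = s⁻¹.
Combining: Gy²·lx²·Bq = (m⁴·s⁻⁴) · (m⁻⁴·cd²) · s⁻¹ = s⁻⁵·cd².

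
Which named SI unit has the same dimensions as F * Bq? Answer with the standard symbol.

S

F = kg⁻¹·m⁻²·s⁴·A².
Bq = s⁻¹.
Combining: F·Bq = (kg⁻¹·m⁻²·s⁴·A²) · s⁻¹ = kg⁻¹·m⁻²·s³·A².
kg⁻¹·m⁻²·s³·A² is the base-SI form of the siemens.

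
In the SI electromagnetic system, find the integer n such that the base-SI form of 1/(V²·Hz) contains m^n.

-4

V = W/A (potential = power per current),
    = kg·m²·s⁻³·A⁻¹.
So V⁻² = kg⁻²·m⁻⁴·s⁶·A².
Hz = 1/s = s⁻¹ (frequency is cycles per second).
So Hz⁻¹ = s.
Combining: V⁻²·Hz⁻¹ = (kg⁻²·m⁻⁴·s⁶·A²) · s = kg⁻²·m⁻⁴·s⁷·A².
The exponent of m is -4.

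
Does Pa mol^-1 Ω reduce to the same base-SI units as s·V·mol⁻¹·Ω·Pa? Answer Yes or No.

No

Left side:
  Pa = N/m² (pressure = force per area),
      = kg·m⁻¹·s⁻².
  Ω = V/A (resistance = voltage per current),
      = kg·m²·s⁻³·A⁻².
  Combining: Pa·mol⁻¹·Ω = (kg·m⁻¹·s⁻²) · mol⁻¹ · (kg·m²·s⁻³·A⁻²) = kg²·m·s⁻⁵·A⁻²·mol⁻¹.
Right side:
  V = W/A (potential = power per current),
      = kg·m²·s⁻³·A⁻¹.
  Ω = V/A (resistance = voltage per current),
      = kg·m²·s⁻³·A⁻².
  Pa = N/m² (pressure = force per area),
      = kg·m⁻¹·s⁻².
  Combining: s·V·mol⁻¹·Ω·Pa = s · (kg·m²·s⁻³·A⁻¹) · mol⁻¹ · (kg·m²·s⁻³·A⁻²) · (kg·m⁻¹·s⁻²) = kg³·m³·s⁻⁷·A⁻³·mol⁻¹.
Left is kg²·m·s⁻⁵·A⁻²·mol⁻¹; right is kg³·m³·s⁻⁷·A⁻³·mol⁻¹ — different.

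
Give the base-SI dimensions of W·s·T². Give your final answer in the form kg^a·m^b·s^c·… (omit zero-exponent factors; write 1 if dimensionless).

W = J/s (power = energy per time),
    = kg·m²·s⁻³.
T = Wb/m² (flux density = flux per area),
    = kg·s⁻²·A⁻¹.
So T² = kg²·s⁻⁴·A⁻².
Combining: W·s·T² = (kg·m²·s⁻³) · s · (kg²·s⁻⁴·A⁻²) = kg³·m²·s⁻⁶·A⁻².

kg³·m²·s⁻⁶·A⁻²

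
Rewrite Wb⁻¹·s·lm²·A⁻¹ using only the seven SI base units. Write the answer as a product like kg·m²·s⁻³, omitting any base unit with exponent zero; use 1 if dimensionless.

Wb = kg·m²·s⁻²·A⁻¹.
So Wb⁻¹ = kg⁻¹·m⁻²·s²·A.
lm = cd.
So lm² = cd².
Combining: Wb⁻¹·s·lm²·A⁻¹ = (kg⁻¹·m⁻²·s²·A) · s · cd² · A⁻¹ = kg⁻¹·m⁻²·s³·cd².

kg⁻¹·m⁻²·s³·cd²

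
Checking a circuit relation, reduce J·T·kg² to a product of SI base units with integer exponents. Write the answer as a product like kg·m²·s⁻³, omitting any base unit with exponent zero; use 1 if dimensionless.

kg⁴·m²·s⁻⁴·A⁻¹

J = kg·m²·s⁻².
T = kg·s⁻²·A⁻¹.
Combining: J·T·kg² = (kg·m²·s⁻²) · (kg·s⁻²·A⁻¹) · kg² = kg⁴·m²·s⁻⁴·A⁻¹.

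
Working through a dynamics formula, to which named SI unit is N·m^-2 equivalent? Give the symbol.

Pa

N = kg·m·s⁻².
Combining: N·m⁻² = (kg·m·s⁻²) · m⁻² = kg·m⁻¹·s⁻².
kg·m⁻¹·s⁻² is the base-SI form of the pascal.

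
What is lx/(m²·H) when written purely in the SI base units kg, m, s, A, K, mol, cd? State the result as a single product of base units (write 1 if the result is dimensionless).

lx = lm/m² (illuminance = luminous flux per area),
    = m⁻²·cd.
H = Wb/A (inductance = flux per current),
    = kg·m²·s⁻²·A⁻².
So H⁻¹ = kg⁻¹·m⁻²·s²·A².
Combining: m⁻²·lx·H⁻¹ = m⁻² · (m⁻²·cd) · (kg⁻¹·m⁻²·s²·A²) = kg⁻¹·m⁻⁶·s²·A²·cd.

kg⁻¹·m⁻⁶·s²·A²·cd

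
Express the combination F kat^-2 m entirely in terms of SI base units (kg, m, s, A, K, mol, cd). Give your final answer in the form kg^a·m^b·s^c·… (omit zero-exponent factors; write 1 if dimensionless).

kg⁻¹·m⁻¹·s⁶·A²·mol⁻²

F = kg⁻¹·m⁻²·s⁴·A².
kat = s⁻¹·mol.
So kat⁻² = s²·mol⁻².
Combining: F·kat⁻²·m = (kg⁻¹·m⁻²·s⁴·A²) · (s²·mol⁻²) · m = kg⁻¹·m⁻¹·s⁶·A²·mol⁻².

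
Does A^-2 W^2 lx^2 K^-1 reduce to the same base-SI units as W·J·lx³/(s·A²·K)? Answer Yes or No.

Left side:
  W = J/s (power = energy per time),
      = kg·m²·s⁻³.
  So W² = kg²·m⁴·s⁻⁶.
  lx = lm/m² (illuminance = luminous flux per area),
      = m⁻²·cd.
  So lx² = m⁻⁴·cd².
  Combining: A⁻²·W²·lx²·K⁻¹ = A⁻² · (kg²·m⁴·s⁻⁶) · (m⁻⁴·cd²) · K⁻¹ = kg²·s⁻⁶·A⁻²·K⁻¹·cd².
Right side:
  W = kg·m²·s⁻³.
  J = kg·m²·s⁻².
  lx = m⁻²·cd.
  So lx³ = m⁻⁶·cd³.
  Combining: W·s⁻¹·J·A⁻²·K⁻¹·lx³ = (kg·m²·s⁻³) · s⁻¹ · (kg·m²·s⁻²) · A⁻² · K⁻¹ · (m⁻⁶·cd³) = kg²·m⁻²·s⁻⁶·A⁻²·K⁻¹·cd³.
Left is kg²·s⁻⁶·A⁻²·K⁻¹·cd²; right is kg²·m⁻²·s⁻⁶·A⁻²·K⁻¹·cd³ — different.

No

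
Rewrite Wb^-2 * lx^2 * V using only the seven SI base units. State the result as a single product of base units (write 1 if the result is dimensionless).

kg⁻¹·m⁻⁶·s·A·cd²

Wb = V·s (flux: a volt is a weber per second),
    = kg·m²·s⁻²·A⁻¹.
So Wb⁻² = kg⁻²·m⁻⁴·s⁴·A².
lx = lm/m² (illuminance = luminous flux per area),
    = m⁻²·cd.
So lx² = m⁻⁴·cd².
V = W/A (potential = power per current),
    = kg·m²·s⁻³·A⁻¹.
Combining: Wb⁻²·lx²·V = (kg⁻²·m⁻⁴·s⁴·A²) · (m⁻⁴·cd²) · (kg·m²·s⁻³·A⁻¹) = kg⁻¹·m⁻⁶·s·A·cd².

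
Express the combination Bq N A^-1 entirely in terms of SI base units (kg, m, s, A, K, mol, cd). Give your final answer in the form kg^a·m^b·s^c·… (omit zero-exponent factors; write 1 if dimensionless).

kg·m·s⁻³·A⁻¹

Bq = 1/s = s⁻¹ (activity is decays per second).
N = kg·m/s² = kg·m·s⁻² (force = mass × acceleration).
Combining: Bq·N·A⁻¹ = s⁻¹ · (kg·m·s⁻²) · A⁻¹ = kg·m·s⁻³·A⁻¹.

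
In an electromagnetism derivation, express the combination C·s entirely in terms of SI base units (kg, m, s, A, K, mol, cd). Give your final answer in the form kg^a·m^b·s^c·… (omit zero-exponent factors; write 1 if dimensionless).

C = A·s = s·A (charge = current × time).
Combining: C·s = (s·A) · s = s²·A.

s²·A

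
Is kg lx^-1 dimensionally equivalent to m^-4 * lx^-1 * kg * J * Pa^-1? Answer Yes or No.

No

Left side:
  lx = lm/m² (illuminance = luminous flux per area),
      = m⁻²·cd.
  So lx⁻¹ = m²·cd⁻¹.
  Combining: kg·lx⁻¹ = kg · (m²·cd⁻¹) = kg·m²·cd⁻¹.
Right side:
  lx = m⁻²·cd.
  So lx⁻¹ = m²·cd⁻¹.
  J = kg·m²·s⁻².
  Pa = kg·m⁻¹·s⁻².
  So Pa⁻¹ = kg⁻¹·m·s².
  Combining: m⁻⁴·lx⁻¹·kg·J·Pa⁻¹ = m⁻⁴ · (m²·cd⁻¹) · kg · (kg·m²·s⁻²) · (kg⁻¹·m·s²) = kg·m·cd⁻¹.
Left is kg·m²·cd⁻¹; right is kg·m·cd⁻¹ — different.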